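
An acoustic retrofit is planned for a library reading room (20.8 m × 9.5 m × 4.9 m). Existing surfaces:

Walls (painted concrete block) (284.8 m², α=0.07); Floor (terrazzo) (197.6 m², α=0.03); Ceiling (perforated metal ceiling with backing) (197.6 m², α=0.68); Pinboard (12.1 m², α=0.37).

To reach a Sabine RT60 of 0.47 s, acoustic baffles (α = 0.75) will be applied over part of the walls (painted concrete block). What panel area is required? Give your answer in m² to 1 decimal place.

Total absorption A₁ = 284.8·0.07 + 197.6·0.03 + 197.6·0.68 + 12.1·0.37
  = 19.936 + 5.928 + 134.368 + 4.477 = 164.709 m² sabins.
V = 968.24 m³. Target absorption A₂ = 0.161 × 968.24 / 0.47 = 331.674 sabins.
Absorption to add: 331.674 − 164.709 = 166.965 sabins.
Each m² of panel replacing the walls (painted concrete block) adds (0.75 − 0.07) = 0.68 sabins.
Panel area = 166.965 / 0.68 = 245.5 m².

245.5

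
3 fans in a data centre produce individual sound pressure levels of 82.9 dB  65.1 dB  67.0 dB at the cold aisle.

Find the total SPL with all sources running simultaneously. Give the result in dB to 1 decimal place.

Σ 10^(Lᵢ/10) = 2.032e+08.
Back to dB: 10·log₁₀ Σ = 83.1 dB.

83.1 dB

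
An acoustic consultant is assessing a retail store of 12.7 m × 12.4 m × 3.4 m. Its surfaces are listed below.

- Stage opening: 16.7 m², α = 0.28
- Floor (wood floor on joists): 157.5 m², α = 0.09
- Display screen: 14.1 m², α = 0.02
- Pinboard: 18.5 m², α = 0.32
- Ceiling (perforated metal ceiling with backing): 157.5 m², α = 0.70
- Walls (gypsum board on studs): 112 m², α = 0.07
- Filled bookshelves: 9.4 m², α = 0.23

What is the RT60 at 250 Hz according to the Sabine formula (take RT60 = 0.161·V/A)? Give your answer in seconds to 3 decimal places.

0.593 s

Equivalent absorption area: A = 16.7×0.28 + 157.5×0.09 + 14.1×0.02 + 18.5×0.32 + 157.5×0.70 + 112×0.07 + 9.4×0.23 = 145.305 m².
V = 12.7·12.4·3.4 = 535.432 m³.
RT60 = 0.161 · V / A = 0.161 × 535.432 / 145.305 = 0.593 s.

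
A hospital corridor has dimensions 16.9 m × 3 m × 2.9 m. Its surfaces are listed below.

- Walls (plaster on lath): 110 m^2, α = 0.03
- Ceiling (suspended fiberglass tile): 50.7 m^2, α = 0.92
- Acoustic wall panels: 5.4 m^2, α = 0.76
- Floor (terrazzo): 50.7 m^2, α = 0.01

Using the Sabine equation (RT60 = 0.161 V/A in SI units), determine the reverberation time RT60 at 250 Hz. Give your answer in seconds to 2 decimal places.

0.43 s

A = Σ Sᵢαᵢ = 110·0.03 + 50.7·0.92 + 5.4·0.76 + 50.7·0.01 = 54.555 sabins.
Room volume: 147.03 m³.
T = 0.161 V/A = 0.161·147.03/54.555 = 0.43 s.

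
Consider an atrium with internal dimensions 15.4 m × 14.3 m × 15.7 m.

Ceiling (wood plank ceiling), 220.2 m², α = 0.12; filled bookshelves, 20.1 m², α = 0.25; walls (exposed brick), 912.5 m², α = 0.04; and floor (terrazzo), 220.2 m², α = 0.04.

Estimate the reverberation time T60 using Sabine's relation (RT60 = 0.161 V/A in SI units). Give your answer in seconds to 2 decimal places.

7.25 s

Summing Sᵢαᵢ: 26.424 + 5.025 + 36.500 + 8.808 → A = 76.757 sabins.
V = 15.4·14.3·15.7 = 3457.454 m³.
Sabine: RT60 = 0.161 × 3457.454 / 76.757 = 7.25 s.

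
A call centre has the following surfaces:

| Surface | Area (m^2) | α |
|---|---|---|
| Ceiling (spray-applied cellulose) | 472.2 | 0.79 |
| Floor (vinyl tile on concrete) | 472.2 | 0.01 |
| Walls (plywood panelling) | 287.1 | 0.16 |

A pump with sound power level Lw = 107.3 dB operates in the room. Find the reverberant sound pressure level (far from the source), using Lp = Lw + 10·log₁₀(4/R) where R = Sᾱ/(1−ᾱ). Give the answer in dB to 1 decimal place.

Σ(Sᵢαᵢ) = 472.2·0.79 + 472.2·0.01 + 287.1·0.16 = 423.696; total area S = 1231.5 m^2.
ᾱ = 423.696/1231.5 = 0.3440; R = Sᾱ/(1−ᾱ) = 423.696/(1−0.3440) = 645.878 m^2.
Lp = Lw + 10 log₁₀(4/R) = 107.3 -22.08 = 85.2 dB.

85.2 dB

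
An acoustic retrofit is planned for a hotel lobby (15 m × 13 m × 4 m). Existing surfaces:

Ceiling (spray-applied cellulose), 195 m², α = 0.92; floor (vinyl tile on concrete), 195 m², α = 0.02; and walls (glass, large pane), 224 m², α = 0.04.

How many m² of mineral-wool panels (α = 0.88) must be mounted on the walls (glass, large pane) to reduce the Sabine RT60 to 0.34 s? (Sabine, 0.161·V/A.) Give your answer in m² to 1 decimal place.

Total absorption A₁ = 195·0.92 + 195·0.02 + 224·0.04
  = 179.400 + 3.900 + 8.960 = 192.260 m² sabins.
Required A₂ = 0.161·780/0.34 = 369.353 sabins.
ΔA needed = 369.353 − 192.260 = 177.093 sabins.
Each m² of panel replacing the walls (glass, large pane) adds (0.88 − 0.04) = 0.84 sabins.
Panel area = 177.093 / 0.84 = 210.8 m².

210.8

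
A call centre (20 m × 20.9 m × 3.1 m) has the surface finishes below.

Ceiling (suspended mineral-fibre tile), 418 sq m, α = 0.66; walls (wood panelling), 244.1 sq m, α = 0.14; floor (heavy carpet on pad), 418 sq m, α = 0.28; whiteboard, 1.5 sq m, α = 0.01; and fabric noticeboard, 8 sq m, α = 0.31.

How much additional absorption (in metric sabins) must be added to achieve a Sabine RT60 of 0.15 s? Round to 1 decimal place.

Equivalent absorption area: A₁ = 418*0.66 + 244.1*0.14 + 418*0.28 + 1.5*0.01 + 8*0.31 = 429.589 sq m.
V = 1295.8 m³. Required absorption A₂ = 0.161 × 1295.8 / 0.15 = 1390.825 sabins.
Additional absorption ΔA = 1390.825 − 429.589 = 961.2 sabins.

961.2 sabins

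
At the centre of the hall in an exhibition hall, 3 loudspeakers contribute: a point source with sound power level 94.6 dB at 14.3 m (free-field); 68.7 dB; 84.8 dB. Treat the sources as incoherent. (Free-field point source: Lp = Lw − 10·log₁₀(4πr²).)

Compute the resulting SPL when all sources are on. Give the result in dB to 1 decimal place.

Source at 14.3 m: Lp = 94.6 − 10·log₁₀(4π·14.3²) = 94.6 − 10·log₁₀(2569.697) = 60.5 dB.
Sum in the linear (power) domain: Σ 10^(Lᵢ/10) = 10^(60.5/10) + 10^(68.7/10) + 10^(84.8/10) = 3.105e+08.
L_total = 10·log₁₀(3.105e+08) = 84.9 dB.

84.9 dB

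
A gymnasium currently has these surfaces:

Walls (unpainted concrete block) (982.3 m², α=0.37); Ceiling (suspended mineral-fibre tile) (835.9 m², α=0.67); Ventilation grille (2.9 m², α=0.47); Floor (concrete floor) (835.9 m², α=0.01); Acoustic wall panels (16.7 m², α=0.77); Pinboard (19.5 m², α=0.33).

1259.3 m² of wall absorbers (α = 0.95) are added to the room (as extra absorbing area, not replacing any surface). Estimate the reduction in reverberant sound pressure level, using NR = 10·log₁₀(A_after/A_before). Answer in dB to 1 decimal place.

Summing Sᵢαᵢ: 363.451 + 560.053 + 1.363 + 8.359 + 12.859 + 6.435 → A_before = 952.520 sabins.
Treatment contributes 1259.3·0.95 = 1196.335 sabins.
New total A_after = 2148.855 sabins.
Reduction = 10 log₁₀(A_after/A_before) = 10 log₁₀(2.2560) = 3.5 dB.

3.5 dB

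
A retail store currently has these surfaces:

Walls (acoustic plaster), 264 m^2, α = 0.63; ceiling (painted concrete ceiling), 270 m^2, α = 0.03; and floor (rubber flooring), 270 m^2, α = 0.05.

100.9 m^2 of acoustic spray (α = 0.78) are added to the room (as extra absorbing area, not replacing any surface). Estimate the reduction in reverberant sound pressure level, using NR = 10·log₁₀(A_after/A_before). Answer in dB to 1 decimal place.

Total absorption A_before = 264×0.63 + 270×0.03 + 270×0.05
  = 166.320 + 8.100 + 13.500 = 187.920 m^2 sabins.
Treatment contributes 100.9·0.78 = 78.702 sabins.
New total A_after = 266.622 sabins.
Reduction = 10 log₁₀(A_after/A_before) = 10 log₁₀(1.4188) = 1.5 dB.

1.5 dB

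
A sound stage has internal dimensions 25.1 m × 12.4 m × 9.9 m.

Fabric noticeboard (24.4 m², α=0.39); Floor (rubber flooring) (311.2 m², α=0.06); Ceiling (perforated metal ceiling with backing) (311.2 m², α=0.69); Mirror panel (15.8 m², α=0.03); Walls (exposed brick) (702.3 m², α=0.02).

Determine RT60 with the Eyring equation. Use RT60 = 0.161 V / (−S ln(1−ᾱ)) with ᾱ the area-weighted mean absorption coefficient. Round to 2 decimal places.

S = Σ Sᵢ = 1364.9 m².
Σ(Sᵢαᵢ) = 24.4·0.39 + 311.2·0.06 + 311.2·0.69 + 15.8·0.03 + 702.3·0.02 = 257.436.
ᾱ = 257.436 / 1364.9 = 0.1886.
−S·ln(1−ᾱ) = −1364.9 × ln(1 − 0.1886) = 285.256.
V = 25.1 × 12.4 × 9.9 = 3081.276 m³.
RT60 = 0.161 × 3081.276 / 285.256 = 1.74 s.

1.74 seconds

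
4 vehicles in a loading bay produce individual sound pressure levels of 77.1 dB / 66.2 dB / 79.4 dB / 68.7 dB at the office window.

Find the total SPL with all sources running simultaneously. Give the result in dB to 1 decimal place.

81.8 dB

Converting to relative power and adding: 10^(77.1/10) + 10^(66.2/10) + 10^(79.4/10) + 10^(68.7/10) = 1.5e+08.
L_total = 10·log₁₀(1.5e+08) = 81.8 dB.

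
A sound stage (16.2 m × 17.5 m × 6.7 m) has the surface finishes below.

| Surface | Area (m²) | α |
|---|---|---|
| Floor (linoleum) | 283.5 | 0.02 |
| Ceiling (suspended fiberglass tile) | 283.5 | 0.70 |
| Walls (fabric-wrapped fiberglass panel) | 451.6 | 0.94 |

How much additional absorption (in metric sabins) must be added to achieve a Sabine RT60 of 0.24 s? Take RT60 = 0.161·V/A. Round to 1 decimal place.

A₁ = Σ Sᵢαᵢ = 283.5×0.02 + 283.5×0.70 + 451.6×0.94 = 628.624 sabins.
For T = 0.24 s, need A₂ = 0.161·V/T = 0.161·1899.45/0.24 = 1274.214 sabins.
Shortfall: 1274.214 − 628.624 = 645.6 sabins.

645.6 sabins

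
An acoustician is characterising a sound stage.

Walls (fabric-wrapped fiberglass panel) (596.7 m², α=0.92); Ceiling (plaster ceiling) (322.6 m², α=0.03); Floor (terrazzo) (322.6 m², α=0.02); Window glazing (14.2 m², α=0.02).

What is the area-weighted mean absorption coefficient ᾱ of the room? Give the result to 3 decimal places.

0.450

S = Σ Sᵢ = 596.7 + 322.6 + 322.6 + 14.2 = 1256.1 m².
Weighted sum Σ Sα = 565.378.
ᾱ = A/S = 0.450.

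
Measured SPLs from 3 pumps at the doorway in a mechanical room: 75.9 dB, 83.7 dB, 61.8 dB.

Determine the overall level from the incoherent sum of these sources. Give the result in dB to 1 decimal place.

Converting to relative power and adding: 10^(75.9/10) + 10^(83.7/10) + 10^(61.8/10) = 2.748e+08.
L_total = 10·log₁₀(2.748e+08) = 84.4 dB.

84.4 dB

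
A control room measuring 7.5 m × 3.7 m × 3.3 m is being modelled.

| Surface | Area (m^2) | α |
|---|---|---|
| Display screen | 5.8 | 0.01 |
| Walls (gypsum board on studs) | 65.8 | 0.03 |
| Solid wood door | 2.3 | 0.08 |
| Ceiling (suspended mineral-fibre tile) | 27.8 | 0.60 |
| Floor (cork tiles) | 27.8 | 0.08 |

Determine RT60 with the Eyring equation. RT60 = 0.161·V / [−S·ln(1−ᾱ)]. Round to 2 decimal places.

0.64 seconds

Total surface area S = 5.8 + 65.8 + 2.3 + 27.8 + 27.8 = 129.5 m^2.
Σ(Sᵢαᵢ) = 5.8·0.01 + 65.8·0.03 + 2.3·0.08 + 27.8·0.60 + 27.8·0.08 = 21.120.
ᾱ = 21.120 / 129.5 = 0.1631.
Eyring denominator: −S ln(1−ᾱ) = 23.058.
V = 7.5 × 3.7 × 3.3 = 91.575 m³.
RT60 = 0.161 × 91.575 / 23.058 = 0.64 s.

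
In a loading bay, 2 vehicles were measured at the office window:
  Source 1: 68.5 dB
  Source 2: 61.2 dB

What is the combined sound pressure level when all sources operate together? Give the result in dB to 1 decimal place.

Sum in the linear (power) domain: Σ 10^(Lᵢ/10) = 10^(68.5/10) + 10^(61.2/10) = 8.398e+06.
Back to dB: 10·log₁₀ Σ = 69.2 dB.

69.2 dB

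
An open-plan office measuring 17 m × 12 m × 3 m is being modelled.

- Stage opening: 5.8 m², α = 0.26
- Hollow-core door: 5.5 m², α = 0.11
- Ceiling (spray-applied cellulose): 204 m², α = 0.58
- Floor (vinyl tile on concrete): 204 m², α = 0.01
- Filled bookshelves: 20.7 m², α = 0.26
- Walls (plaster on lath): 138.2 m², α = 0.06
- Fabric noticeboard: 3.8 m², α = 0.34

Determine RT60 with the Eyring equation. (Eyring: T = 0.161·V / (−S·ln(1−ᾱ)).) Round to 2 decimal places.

0.63 sec

Total surface area S = 5.8 + 5.5 + 204 + 204 + 20.7 + 138.2 + 3.8 = 582.0 m².
Σ(Sᵢαᵢ) = 5.8·0.26 + 5.5·0.11 + 204·0.58 + 204·0.01 + 20.7·0.26 + 138.2·0.06 + 3.8·0.34 = 137.439.
ᾱ = 137.439 / 582.0 = 0.2361.
−S·ln(1−ᾱ) = −582.0 × ln(1 − 0.2361) = 156.743.
V = 17 × 12 × 3 = 612 m³.
RT60 = 0.161 × 612 / 156.743 = 0.63 s.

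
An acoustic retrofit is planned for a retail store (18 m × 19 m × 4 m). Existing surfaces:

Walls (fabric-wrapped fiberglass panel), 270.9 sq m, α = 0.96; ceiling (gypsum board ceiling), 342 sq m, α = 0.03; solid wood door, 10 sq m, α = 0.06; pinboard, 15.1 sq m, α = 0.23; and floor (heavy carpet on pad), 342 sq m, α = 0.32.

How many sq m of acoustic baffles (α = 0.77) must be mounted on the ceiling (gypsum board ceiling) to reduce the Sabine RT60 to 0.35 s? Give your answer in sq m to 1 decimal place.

Summing Sᵢαᵢ: 260.064 + 10.260 + 0.600 + 3.473 + 109.440 → A₁ = 383.837 sabins.
V = 1368 m³. Target absorption A₂ = 0.161 × 1368 / 0.35 = 629.280 sabins.
ΔA needed = 629.280 − 383.837 = 245.443 sabins.
Net gain per sq m: Δα = 0.77 − 0.03 = 0.74.
Panel area = 245.443 / 0.74 = 331.7 sq m.

331.7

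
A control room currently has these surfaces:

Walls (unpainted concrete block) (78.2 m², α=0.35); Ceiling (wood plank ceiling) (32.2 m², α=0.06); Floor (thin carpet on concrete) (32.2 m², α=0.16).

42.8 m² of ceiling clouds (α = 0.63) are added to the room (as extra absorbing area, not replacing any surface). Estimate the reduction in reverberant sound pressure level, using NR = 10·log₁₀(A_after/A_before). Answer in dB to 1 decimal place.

2.5 dB

A_before = Σ Sᵢαᵢ = 78.2·0.35 + 32.2·0.06 + 32.2·0.16 = 34.454 sabins.
Added absorption = 42.8 × 0.63 = 26.964 sabins.
A_after = 34.454 + 26.964 = 61.418 sabins.
Reduction = 10 log₁₀(A_after/A_before) = 10 log₁₀(1.7826) = 2.5 dB.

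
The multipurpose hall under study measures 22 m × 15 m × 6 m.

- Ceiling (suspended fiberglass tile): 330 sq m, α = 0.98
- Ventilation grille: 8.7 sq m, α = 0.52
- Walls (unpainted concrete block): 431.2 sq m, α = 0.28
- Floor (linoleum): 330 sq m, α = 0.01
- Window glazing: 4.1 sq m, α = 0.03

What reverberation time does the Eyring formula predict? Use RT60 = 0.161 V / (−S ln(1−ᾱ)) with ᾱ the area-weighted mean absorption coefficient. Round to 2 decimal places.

S = Σ Sᵢ = 1104.0 sq m.
Absorption A = 330·0.98 + 8.7·0.52 + 431.2·0.28 + 330·0.01 + 4.1·0.03 = 452.083 sabins.
Mean coefficient ᾱ = A/S = 0.4095.
Eyring denominator: −S ln(1−ᾱ) = 581.571.
V = 22 × 15 × 6 = 1980 m³.
RT60 = 0.161 × 1980 / 581.571 = 0.55 s.

0.55 seconds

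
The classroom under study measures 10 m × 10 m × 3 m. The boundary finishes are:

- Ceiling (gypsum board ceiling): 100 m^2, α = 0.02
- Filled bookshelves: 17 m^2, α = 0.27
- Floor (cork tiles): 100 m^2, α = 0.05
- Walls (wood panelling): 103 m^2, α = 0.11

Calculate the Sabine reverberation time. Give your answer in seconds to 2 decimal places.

Total absorption A = 100·0.02 + 17·0.27 + 100·0.05 + 103·0.11
  = 2.000 + 4.590 + 5.000 + 11.330 = 22.920 m^2 sabins.
Volume V = 10 × 10 × 3 = 300 m³.
T = 0.161 V/A = 0.161·300/22.920 = 2.11 s.

2.11 seconds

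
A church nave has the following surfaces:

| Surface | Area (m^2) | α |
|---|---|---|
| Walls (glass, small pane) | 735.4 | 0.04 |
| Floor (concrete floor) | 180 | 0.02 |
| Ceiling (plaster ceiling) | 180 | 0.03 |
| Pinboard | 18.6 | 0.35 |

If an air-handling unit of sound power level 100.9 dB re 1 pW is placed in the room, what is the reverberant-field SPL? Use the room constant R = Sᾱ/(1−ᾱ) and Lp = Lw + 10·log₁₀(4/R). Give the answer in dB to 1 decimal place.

A = 44.926 sabins; S = 1114.0 m^2.
ᾱ = 44.926/1114.0 = 0.0403; R = Sᾱ/(1−ᾱ) = 44.926/(1−0.0403) = 46.813 m^2.
Lp = Lw + 10 log₁₀(4/R) = 100.9 -10.68 = 90.2 dB.

90.2 dB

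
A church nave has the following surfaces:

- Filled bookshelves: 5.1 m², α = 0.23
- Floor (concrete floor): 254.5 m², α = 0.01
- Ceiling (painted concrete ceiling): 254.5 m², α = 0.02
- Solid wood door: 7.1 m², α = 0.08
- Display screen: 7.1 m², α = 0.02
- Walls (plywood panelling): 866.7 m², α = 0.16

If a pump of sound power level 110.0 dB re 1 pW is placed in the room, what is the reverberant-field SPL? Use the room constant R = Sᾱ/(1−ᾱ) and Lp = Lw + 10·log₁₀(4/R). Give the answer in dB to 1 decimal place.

93.8 dB

Σ(Sᵢαᵢ) = 5.1·0.23 + 254.5·0.01 + 254.5·0.02 + 7.1·0.08 + 7.1·0.02 + 866.7·0.16 = 148.190; total area S = 1395.0 m².
ᾱ = 148.190/1395.0 = 0.1062; R = Sᾱ/(1−ᾱ) = 148.190/(1−0.1062) = 165.798 m².
Lp = 110.0 + 10·log₁₀(4/165.798) = 110.0 + (-16.18) = 93.8 dB.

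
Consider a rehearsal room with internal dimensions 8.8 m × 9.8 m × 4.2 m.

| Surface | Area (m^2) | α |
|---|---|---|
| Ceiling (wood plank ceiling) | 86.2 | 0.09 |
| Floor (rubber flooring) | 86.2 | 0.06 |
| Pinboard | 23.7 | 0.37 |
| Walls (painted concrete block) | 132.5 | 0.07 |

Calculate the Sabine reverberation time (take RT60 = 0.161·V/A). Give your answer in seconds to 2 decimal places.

1.88 s

Summing Sᵢαᵢ: 7.758 + 5.172 + 8.769 + 9.275 → A = 30.974 sabins.
Volume V = 8.8 × 9.8 × 4.2 = 362.208 m³.
Sabine: RT60 = 0.161 × 362.208 / 30.974 = 1.88 s.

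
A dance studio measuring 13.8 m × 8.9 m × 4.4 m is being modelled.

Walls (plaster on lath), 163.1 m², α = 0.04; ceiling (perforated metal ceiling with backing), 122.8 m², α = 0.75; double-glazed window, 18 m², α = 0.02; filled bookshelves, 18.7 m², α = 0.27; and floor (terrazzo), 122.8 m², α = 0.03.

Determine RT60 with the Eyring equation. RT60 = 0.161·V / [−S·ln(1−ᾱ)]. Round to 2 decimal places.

S = Σ Sᵢ = 445.4 m².
Absorption A = 163.1×0.04 + 122.8×0.75 + 18×0.02 + 18.7×0.27 + 122.8×0.03 = 107.717 sabins.
Mean coefficient ᾱ = A/S = 0.2418.
−S·ln(1−ᾱ) = −445.4 × ln(1 − 0.2418) = 123.290.
V = 13.8 × 8.9 × 4.4 = 540.408 m³.
T = 0.161·V/[−S·ln(1−ᾱ)] = 0.161·540.408/123.290 = 0.71 s.

0.71 s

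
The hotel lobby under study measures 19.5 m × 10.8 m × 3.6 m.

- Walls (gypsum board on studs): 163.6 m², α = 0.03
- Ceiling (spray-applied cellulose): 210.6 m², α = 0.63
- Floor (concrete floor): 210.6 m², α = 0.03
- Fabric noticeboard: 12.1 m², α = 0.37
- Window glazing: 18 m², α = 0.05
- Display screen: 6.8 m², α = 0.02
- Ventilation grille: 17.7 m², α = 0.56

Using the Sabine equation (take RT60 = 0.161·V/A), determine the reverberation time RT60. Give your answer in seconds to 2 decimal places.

Summing Sᵢαᵢ: 4.908 + 132.678 + 6.318 + 4.477 + 0.900 + 0.136 + 9.912 → A = 159.329 sabins.
Volume V = 19.5 × 10.8 × 3.6 = 758.16 m³.
RT60 = 0.161 · V / A = 0.161 × 758.16 / 159.329 = 0.77 s.

0.77 sec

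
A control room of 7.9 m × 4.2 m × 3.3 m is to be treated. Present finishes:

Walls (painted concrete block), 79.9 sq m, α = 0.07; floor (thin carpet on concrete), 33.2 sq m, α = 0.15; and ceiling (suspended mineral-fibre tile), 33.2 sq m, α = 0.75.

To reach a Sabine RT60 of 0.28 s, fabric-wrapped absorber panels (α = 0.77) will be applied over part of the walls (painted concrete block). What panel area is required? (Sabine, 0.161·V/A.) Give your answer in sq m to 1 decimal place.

A₁ = Σ Sᵢαᵢ = 79.9·0.07 + 33.2·0.15 + 33.2·0.75 = 35.473 sabins.
Required A₂ = 0.161·109.494/0.28 = 62.959 sabins.
ΔA needed = 62.959 − 35.473 = 27.486 sabins.
Net gain per sq m: Δα = 0.77 − 0.07 = 0.70.
Area = ΔA/Δα = 27.486/0.70 = 39.3 sq m.

39.3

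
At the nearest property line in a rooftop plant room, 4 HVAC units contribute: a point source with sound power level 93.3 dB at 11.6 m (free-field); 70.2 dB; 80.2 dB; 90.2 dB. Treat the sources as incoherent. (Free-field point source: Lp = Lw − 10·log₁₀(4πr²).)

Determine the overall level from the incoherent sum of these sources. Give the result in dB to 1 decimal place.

90.7 dB

Source at 11.6 m: Lp = 93.3 − 10·log₁₀(4π·11.6²) = 93.3 − 10·log₁₀(1690.931) = 61.0 dB.
Converting to relative power and adding: 10^(61.0/10) + 10^(70.2/10) + 10^(80.2/10) + 10^(90.2/10) = 1.164e+09.
Combined level = 10 log₁₀(1.164e+09) = 90.7 dB.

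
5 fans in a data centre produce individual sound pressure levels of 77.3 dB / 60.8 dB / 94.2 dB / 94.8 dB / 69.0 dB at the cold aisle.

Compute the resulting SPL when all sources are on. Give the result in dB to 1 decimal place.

Σ 10^(Lᵢ/10) = 5.713e+09.
Back to dB: 10·log₁₀ Σ = 97.6 dB.

97.6 dB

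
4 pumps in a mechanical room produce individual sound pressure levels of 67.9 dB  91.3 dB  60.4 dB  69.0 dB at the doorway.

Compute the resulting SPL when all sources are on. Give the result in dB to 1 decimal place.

91.3 dB

Sum in the linear (power) domain: Σ 10^(Lᵢ/10) = 10^(67.9/10) + 10^(91.3/10) + 10^(60.4/10) + 10^(69.0/10) = 1.364e+09.
L_total = 10·log₁₀(1.364e+09) = 91.3 dB.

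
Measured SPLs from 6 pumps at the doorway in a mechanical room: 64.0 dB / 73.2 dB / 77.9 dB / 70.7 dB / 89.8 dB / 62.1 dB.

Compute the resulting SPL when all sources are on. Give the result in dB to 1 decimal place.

Converting to relative power and adding: 10^(64.0/10) + 10^(73.2/10) + 10^(77.9/10) + 10^(70.7/10) + 10^(89.8/10) + 10^(62.1/10) = 1.053e+09.
L_total = 10·log₁₀(1.053e+09) = 90.2 dB.

90.2 dB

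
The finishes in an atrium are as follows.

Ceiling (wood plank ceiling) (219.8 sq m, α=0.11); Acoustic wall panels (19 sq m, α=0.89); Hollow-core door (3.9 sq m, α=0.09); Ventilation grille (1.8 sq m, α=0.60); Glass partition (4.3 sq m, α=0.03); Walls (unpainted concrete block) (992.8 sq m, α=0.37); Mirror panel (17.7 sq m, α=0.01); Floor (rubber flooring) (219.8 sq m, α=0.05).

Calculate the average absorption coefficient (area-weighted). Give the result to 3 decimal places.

0.285

Total surface area S = 1479.1 sq m.
Σ(Sᵢαᵢ) = 219.8·0.11 + 19·0.89 + 3.9·0.09 + 1.8·0.60 + 4.3·0.03 + 992.8·0.37 + 17.7·0.01 + 219.8·0.05 = 421.151.
ᾱ = 421.151 / 1479.1 = 0.285.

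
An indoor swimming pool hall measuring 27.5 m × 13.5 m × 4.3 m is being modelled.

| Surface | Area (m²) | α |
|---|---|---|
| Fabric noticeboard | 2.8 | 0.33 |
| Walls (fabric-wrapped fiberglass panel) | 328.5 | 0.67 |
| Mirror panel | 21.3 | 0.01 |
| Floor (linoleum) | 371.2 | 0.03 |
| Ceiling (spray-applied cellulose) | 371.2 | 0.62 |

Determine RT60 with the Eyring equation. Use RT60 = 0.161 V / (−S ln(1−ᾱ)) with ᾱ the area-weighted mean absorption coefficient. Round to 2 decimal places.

0.43 s

S = Σ Sᵢ = 1095.0 m².
Absorption A = 2.8×0.33 + 328.5×0.67 + 21.3×0.01 + 371.2×0.03 + 371.2×0.62 = 462.512 sabins.
Mean coefficient ᾱ = A/S = 0.4224.
Eyring denominator: −S ln(1−ᾱ) = 601.017.
V = 27.5 × 13.5 × 4.3 = 1596.375 m³.
RT60 = 0.161 × 1596.375 / 601.017 = 0.43 s.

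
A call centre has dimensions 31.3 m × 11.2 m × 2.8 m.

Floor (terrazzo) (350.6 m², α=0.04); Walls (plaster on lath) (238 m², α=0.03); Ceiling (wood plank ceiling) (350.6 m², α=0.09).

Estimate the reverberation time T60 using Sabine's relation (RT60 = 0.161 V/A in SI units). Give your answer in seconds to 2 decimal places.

3.00 seconds

A = Σ Sᵢαᵢ = 350.6*0.04 + 238*0.03 + 350.6*0.09 = 52.718 sabins.
V = 31.3·11.2·2.8 = 981.568 m³.
RT60 = 0.161 · V / A = 0.161 × 981.568 / 52.718 = 3.00 s.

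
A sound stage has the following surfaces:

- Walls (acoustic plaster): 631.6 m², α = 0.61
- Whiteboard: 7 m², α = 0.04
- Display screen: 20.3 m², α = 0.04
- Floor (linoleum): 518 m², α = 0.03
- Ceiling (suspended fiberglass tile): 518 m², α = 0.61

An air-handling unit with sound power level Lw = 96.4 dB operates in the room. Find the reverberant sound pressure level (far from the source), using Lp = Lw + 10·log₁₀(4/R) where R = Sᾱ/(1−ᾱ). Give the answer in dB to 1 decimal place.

A = 717.888 sabins; S = 1694.9 m².
ᾱ = 717.888/1694.9 = 0.4236; R = Sᾱ/(1−ᾱ) = 717.888/(1−0.4236) = 1245.468 m².
Lp = 96.4 + 10·log₁₀(4/1245.468) = 96.4 + (-24.93) = 71.5 dB.

71.5 dB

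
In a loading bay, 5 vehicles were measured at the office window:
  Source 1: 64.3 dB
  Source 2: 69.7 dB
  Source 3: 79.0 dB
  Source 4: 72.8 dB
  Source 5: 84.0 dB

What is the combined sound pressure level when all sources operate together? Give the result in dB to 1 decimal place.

85.6 dB

Sum in the linear (power) domain: Σ 10^(Lᵢ/10) = 10^(64.3/10) + 10^(69.7/10) + 10^(79.0/10) + 10^(72.8/10) + 10^(84.0/10) = 3.617e+08.
Back to dB: 10·log₁₀ Σ = 85.6 dB.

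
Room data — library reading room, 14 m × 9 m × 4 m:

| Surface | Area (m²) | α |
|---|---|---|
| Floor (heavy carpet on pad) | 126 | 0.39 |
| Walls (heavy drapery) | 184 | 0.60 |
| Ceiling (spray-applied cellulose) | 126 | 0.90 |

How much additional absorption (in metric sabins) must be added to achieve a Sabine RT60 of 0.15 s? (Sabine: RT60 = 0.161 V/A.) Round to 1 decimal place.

268.0 sabins

Total absorption A₁ = 126·0.39 + 184·0.60 + 126·0.90
  = 49.140 + 110.400 + 113.400 = 272.940 m² sabins.
Target A₂ = 0.161·504/0.15 = 540.960 sabins (V = 504 m³).
Shortfall: 540.960 − 272.940 = 268.0 sabins.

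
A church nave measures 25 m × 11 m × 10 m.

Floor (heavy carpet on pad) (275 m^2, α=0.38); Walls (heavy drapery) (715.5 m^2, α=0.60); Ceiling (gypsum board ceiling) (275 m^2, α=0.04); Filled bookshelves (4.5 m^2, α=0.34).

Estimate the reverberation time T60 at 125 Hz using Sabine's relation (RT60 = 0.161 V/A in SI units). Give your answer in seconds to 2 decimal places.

Total absorption A = 275·0.38 + 715.5·0.60 + 275·0.04 + 4.5·0.34
  = 104.500 + 429.300 + 11.000 + 1.530 = 546.330 m^2 sabins.
V = 25·11·10 = 2750 m³.
Sabine: RT60 = 0.161 × 2750 / 546.330 = 0.81 s.

0.81 s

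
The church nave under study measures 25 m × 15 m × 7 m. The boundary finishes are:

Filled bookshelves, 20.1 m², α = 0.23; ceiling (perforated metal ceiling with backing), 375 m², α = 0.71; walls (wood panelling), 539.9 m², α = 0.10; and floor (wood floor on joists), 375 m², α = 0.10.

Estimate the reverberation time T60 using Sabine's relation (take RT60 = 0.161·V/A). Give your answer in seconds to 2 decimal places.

1.17 sec

Total absorption A = 20.1*0.23 + 375*0.71 + 539.9*0.10 + 375*0.10
  = 4.623 + 266.250 + 53.990 + 37.500 = 362.363 m² sabins.
V = 25·15·7 = 2625 m³.
Sabine: RT60 = 0.161 × 2625 / 362.363 = 1.17 s.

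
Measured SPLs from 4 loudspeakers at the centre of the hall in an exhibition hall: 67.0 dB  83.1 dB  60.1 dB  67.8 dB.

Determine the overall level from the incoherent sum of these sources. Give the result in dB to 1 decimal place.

Converting to relative power and adding: 10^(67.0/10) + 10^(83.1/10) + 10^(60.1/10) + 10^(67.8/10) = 2.162e+08.
Back to dB: 10·log₁₀ Σ = 83.3 dB.

83.3 dB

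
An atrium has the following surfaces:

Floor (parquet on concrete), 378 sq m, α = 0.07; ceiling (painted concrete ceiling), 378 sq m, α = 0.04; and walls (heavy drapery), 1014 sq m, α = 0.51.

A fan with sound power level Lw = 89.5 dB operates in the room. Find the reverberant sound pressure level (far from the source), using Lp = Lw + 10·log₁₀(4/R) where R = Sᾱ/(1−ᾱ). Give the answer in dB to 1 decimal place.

Σ(Sᵢαᵢ) = 378·0.07 + 378·0.04 + 1014·0.51 = 558.720; total area S = 1770.0 sq m.
ᾱ = 558.720/1770.0 = 0.3157; R = Sᾱ/(1−ᾱ) = 558.720/(1−0.3157) = 816.484 sq m.
Lp = Lw + 10 log₁₀(4/R) = 89.5 -23.10 = 66.4 dB.

66.4 dB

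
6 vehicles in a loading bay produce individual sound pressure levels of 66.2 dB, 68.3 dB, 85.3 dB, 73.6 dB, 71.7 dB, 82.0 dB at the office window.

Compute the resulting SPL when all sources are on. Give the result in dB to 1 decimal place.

87.4 dB

Sum in the linear (power) domain: Σ 10^(Lᵢ/10) = 10^(66.2/10) + 10^(68.3/10) + 10^(85.3/10) + 10^(73.6/10) + 10^(71.7/10) + 10^(82.0/10) = 5.46e+08.
Back to dB: 10·log₁₀ Σ = 87.4 dB.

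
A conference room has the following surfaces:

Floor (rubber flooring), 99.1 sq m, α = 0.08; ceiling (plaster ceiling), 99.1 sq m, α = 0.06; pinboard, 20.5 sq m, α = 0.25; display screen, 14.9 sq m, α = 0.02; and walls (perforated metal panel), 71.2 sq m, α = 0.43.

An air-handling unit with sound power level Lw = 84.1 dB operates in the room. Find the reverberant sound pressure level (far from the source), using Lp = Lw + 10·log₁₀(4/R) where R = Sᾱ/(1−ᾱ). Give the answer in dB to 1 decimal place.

72.4 dB

Σ(Sᵢαᵢ) = 99.1×0.08 + 99.1×0.06 + 20.5×0.25 + 14.9×0.02 + 71.2×0.43 = 49.913; total area S = 304.8 sq m.
ᾱ = 0.1638, so room constant R = A/(1−ᾱ) = 59.690 sq m.
Lp = Lw + 10 log₁₀(4/R) = 84.1 -11.74 = 72.4 dB.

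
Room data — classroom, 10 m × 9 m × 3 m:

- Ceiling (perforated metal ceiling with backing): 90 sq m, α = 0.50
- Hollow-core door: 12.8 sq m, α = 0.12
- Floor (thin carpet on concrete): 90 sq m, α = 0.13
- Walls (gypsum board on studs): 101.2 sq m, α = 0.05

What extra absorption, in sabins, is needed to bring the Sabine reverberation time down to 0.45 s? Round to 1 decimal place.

33.3 sabins

Summing Sᵢαᵢ: 45.000 + 1.536 + 11.700 + 5.060 → A₁ = 63.296 sabins.
For T = 0.45 s, need A₂ = 0.161·V/T = 0.161·270/0.45 = 96.600 sabins.
Shortfall: 96.600 − 63.296 = 33.3 sabins.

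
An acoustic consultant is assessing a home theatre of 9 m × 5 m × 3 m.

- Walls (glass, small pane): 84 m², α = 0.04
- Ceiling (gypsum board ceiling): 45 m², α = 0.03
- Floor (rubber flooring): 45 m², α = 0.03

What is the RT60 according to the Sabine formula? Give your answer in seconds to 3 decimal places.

Equivalent absorption area: A = 84·0.04 + 45·0.03 + 45·0.03 = 6.060 m².
Volume V = 9 × 5 × 3 = 135 m³.
T = 0.161 V/A = 0.161·135/6.060 = 3.587 s.

3.587 sec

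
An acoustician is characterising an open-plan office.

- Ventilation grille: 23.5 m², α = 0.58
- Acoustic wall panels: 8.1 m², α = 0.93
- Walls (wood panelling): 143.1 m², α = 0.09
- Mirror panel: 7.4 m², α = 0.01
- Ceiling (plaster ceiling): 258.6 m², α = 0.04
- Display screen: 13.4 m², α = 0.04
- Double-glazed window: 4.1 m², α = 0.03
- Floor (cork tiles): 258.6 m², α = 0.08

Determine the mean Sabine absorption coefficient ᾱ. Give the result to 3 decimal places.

S = Σ Sᵢ = 23.5 + 8.1 + 143.1 + 7.4 + 258.6 + 13.4 + 4.1 + 258.6 = 716.8 m².
Weighted sum Σ Sα = 65.807.
ᾱ = A/S = 0.092.

0.092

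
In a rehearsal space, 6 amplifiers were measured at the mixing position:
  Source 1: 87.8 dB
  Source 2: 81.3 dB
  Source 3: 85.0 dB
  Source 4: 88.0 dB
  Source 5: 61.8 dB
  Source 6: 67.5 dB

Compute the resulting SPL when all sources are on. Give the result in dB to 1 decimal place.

Sum in the linear (power) domain: Σ 10^(Lᵢ/10) = 10^(87.8/10) + 10^(81.3/10) + 10^(85.0/10) + 10^(88.0/10) + 10^(61.8/10) + 10^(67.5/10) = 1.692e+09.
L_total = 10·log₁₀(1.692e+09) = 92.3 dB.

92.3 dB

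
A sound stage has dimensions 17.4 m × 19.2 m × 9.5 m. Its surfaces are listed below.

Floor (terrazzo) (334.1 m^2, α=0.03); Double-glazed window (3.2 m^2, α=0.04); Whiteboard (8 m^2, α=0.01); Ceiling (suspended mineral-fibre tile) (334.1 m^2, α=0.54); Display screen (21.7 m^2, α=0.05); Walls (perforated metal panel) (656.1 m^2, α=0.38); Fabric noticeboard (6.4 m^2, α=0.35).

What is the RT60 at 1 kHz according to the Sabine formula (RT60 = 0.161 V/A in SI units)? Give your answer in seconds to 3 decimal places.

Total absorption A = 334.1*0.03 + 3.2*0.04 + 8*0.01 + 334.1*0.54 + 21.7*0.05 + 656.1*0.38 + 6.4*0.35
  = 10.023 + 0.128 + 0.080 + 180.414 + 1.085 + 249.318 + 2.240 = 443.288 m^2 sabins.
Room volume: 3173.76 m³.
Sabine: RT60 = 0.161 × 3173.76 / 443.288 = 1.153 s.

1.153 sec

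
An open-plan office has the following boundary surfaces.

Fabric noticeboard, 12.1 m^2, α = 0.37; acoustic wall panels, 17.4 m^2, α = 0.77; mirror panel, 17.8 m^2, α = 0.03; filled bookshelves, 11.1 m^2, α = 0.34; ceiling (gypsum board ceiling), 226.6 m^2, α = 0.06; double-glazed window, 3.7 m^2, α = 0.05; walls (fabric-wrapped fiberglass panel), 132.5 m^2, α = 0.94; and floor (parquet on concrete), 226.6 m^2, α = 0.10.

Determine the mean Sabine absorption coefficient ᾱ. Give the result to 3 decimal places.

Total surface area S = 647.8 m^2.
A = 12.1·0.37 + 17.4·0.77 + 17.8·0.03 + 11.1·0.34 + 226.6·0.06 + 3.7·0.05 + 132.5·0.94 + 226.6·0.10 = 183.174 sabins.
ᾱ = A/S = 0.283.

0.283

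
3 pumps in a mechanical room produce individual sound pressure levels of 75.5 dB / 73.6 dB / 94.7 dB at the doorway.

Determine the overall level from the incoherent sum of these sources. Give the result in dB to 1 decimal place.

94.8 dB

Sum in the linear (power) domain: Σ 10^(Lᵢ/10) = 10^(75.5/10) + 10^(73.6/10) + 10^(94.7/10) = 3.01e+09.
Back to dB: 10·log₁₀ Σ = 94.8 dB.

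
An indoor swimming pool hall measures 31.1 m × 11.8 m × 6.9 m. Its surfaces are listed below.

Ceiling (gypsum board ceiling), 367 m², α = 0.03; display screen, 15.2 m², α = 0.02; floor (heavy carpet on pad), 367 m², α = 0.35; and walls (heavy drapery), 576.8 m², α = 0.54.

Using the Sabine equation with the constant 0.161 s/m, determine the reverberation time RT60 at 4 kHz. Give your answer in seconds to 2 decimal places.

0.90 seconds

A = Σ Sᵢαᵢ = 367·0.03 + 15.2·0.02 + 367·0.35 + 576.8·0.54 = 451.236 sabins.
V = 31.1·11.8·6.9 = 2532.162 m³.
RT60 = 0.161 · V / A = 0.161 × 2532.162 / 451.236 = 0.90 s.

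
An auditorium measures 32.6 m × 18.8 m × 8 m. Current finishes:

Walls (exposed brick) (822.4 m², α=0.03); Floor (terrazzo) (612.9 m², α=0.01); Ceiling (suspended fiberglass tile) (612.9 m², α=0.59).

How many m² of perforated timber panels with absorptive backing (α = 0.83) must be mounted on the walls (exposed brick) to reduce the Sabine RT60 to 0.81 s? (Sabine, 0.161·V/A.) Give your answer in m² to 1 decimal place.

727.7

Total absorption A₁ = 822.4×0.03 + 612.9×0.01 + 612.9×0.59
  = 24.672 + 6.129 + 361.611 = 392.412 m² sabins.
Required A₂ = 0.161·4903.04/0.81 = 974.555 sabins.
Absorption to add: 974.555 − 392.412 = 582.143 sabins.
Net gain per m²: Δα = 0.83 − 0.03 = 0.80.
Panel area = 582.143 / 0.80 = 727.7 m².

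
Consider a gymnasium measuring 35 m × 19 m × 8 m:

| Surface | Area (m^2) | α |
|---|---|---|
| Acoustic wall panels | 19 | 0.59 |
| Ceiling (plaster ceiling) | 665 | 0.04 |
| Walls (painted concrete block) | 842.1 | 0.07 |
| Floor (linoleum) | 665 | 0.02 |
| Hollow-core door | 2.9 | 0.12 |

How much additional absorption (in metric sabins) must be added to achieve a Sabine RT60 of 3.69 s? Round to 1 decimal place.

A₁ = Σ Sᵢαᵢ = 19*0.59 + 665*0.04 + 842.1*0.07 + 665*0.02 + 2.9*0.12 = 110.405 sabins.
Target A₂ = 0.161·5320/3.69 = 232.119 sabins (V = 5320 m³).
ΔA = A₂ − A₁ = 232.119 − 110.405 = 121.7 sabins.

121.7 sabins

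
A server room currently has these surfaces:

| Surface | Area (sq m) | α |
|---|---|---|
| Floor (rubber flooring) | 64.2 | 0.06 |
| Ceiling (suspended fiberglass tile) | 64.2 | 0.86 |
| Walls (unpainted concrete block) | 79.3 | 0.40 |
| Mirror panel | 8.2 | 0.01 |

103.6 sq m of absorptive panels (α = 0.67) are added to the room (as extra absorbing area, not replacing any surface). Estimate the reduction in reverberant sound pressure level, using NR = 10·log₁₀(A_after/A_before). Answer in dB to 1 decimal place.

Equivalent absorption area: A_before = 64.2*0.06 + 64.2*0.86 + 79.3*0.40 + 8.2*0.01 = 90.866 sq m.
Added absorption = 103.6 × 0.67 = 69.412 sabins.
New total A_after = 160.278 sabins.
Reduction = 10 log₁₀(A_after/A_before) = 10 log₁₀(1.7639) = 2.5 dB.

2.5 dB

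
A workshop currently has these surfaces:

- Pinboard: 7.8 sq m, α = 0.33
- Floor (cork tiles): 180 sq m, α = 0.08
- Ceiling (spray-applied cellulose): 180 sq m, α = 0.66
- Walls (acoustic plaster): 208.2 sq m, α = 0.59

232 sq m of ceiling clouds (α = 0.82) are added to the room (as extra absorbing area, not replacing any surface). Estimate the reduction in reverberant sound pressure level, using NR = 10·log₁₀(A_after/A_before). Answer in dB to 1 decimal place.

Total absorption A_before = 7.8×0.33 + 180×0.08 + 180×0.66 + 208.2×0.59
  = 2.574 + 14.400 + 118.800 + 122.838 = 258.612 sq m sabins.
Treatment contributes 232·0.82 = 190.240 sabins.
A_after = 258.612 + 190.240 = 448.852 sabins.
Reduction = 10 log₁₀(A_after/A_before) = 10 log₁₀(1.7356) = 2.4 dB.

2.4 dB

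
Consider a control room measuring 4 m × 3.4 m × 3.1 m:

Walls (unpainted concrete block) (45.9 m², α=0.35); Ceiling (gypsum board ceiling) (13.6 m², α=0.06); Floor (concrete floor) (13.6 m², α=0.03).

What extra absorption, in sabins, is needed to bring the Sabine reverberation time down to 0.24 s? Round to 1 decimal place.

11.0 sabins

Equivalent absorption area: A₁ = 45.9*0.35 + 13.6*0.06 + 13.6*0.03 = 17.289 m².
V = 42.16 m³. Required absorption A₂ = 0.161 × 42.16 / 0.24 = 28.282 sabins.
Shortfall: 28.282 − 17.289 = 11.0 sabins.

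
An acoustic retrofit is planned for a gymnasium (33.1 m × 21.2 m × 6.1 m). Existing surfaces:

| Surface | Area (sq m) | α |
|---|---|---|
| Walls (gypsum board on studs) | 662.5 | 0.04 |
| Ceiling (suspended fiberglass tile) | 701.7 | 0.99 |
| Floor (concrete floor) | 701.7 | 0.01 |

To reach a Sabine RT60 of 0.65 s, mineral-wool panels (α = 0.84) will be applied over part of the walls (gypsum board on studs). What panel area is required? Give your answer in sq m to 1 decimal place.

A₁ = Σ Sᵢαᵢ = 662.5·0.04 + 701.7·0.99 + 701.7·0.01 = 728.200 sabins.
V = 4280.492 m³. Target absorption A₂ = 0.161 × 4280.492 / 0.65 = 1060.245 sabins.
ΔA needed = 1060.245 − 728.200 = 332.045 sabins.
Each sq m of panel replacing the walls (gypsum board on studs) adds (0.84 − 0.04) = 0.80 sabins.
Panel area = 332.045 / 0.80 = 415.1 sq m.

415.1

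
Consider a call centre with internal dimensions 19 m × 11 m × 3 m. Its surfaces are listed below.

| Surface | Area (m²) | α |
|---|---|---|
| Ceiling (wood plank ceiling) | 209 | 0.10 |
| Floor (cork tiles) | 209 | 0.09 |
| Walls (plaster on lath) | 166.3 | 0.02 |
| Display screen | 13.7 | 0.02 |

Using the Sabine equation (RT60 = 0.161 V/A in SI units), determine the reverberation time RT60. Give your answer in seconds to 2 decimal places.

A = Σ Sᵢαᵢ = 209·0.10 + 209·0.09 + 166.3·0.02 + 13.7·0.02 = 43.310 sabins.
Room volume: 627 m³.
T = 0.161 V/A = 0.161·627/43.310 = 2.33 s.

2.33 s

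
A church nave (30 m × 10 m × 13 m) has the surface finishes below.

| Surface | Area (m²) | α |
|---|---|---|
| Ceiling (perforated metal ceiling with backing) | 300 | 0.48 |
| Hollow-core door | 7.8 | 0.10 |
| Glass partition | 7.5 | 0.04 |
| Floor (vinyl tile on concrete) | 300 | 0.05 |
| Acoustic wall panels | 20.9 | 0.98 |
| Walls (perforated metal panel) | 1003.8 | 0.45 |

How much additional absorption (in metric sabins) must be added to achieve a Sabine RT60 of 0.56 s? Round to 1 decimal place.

489.0 sabins

A₁ = Σ Sᵢαᵢ = 300×0.48 + 7.8×0.10 + 7.5×0.04 + 300×0.05 + 20.9×0.98 + 1003.8×0.45 = 632.272 sabins.
V = 3900 m³. Required absorption A₂ = 0.161 × 3900 / 0.56 = 1121.250 sabins.
Shortfall: 1121.250 − 632.272 = 489.0 sabins.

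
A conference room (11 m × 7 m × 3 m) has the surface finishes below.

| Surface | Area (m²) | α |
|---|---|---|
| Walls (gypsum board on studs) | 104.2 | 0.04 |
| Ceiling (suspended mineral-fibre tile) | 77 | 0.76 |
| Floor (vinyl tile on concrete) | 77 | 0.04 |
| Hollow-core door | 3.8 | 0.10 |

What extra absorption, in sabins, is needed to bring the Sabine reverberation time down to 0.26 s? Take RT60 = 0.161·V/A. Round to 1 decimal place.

76.9 sabins

Total absorption A₁ = 104.2·0.04 + 77·0.76 + 77·0.04 + 3.8·0.10
  = 4.168 + 58.520 + 3.080 + 0.380 = 66.148 m² sabins.
For T = 0.26 s, need A₂ = 0.161·V/T = 0.161·231/0.26 = 143.042 sabins.
ΔA = A₂ − A₁ = 143.042 − 66.148 = 76.9 sabins.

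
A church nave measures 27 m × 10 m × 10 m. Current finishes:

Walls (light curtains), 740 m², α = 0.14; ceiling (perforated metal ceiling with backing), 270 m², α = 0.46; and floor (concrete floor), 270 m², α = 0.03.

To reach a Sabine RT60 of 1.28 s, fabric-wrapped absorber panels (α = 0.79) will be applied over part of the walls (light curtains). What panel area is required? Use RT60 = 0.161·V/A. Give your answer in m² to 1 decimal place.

159.6

A₁ = Σ Sᵢαᵢ = 740×0.14 + 270×0.46 + 270×0.03 = 235.900 sabins.
V = 2700 m³. Target absorption A₂ = 0.161 × 2700 / 1.28 = 339.609 sabins.
Absorption to add: 339.609 − 235.900 = 103.709 sabins.
Net gain per m²: Δα = 0.79 − 0.14 = 0.65.
Panel area = 103.709 / 0.65 = 159.6 m².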